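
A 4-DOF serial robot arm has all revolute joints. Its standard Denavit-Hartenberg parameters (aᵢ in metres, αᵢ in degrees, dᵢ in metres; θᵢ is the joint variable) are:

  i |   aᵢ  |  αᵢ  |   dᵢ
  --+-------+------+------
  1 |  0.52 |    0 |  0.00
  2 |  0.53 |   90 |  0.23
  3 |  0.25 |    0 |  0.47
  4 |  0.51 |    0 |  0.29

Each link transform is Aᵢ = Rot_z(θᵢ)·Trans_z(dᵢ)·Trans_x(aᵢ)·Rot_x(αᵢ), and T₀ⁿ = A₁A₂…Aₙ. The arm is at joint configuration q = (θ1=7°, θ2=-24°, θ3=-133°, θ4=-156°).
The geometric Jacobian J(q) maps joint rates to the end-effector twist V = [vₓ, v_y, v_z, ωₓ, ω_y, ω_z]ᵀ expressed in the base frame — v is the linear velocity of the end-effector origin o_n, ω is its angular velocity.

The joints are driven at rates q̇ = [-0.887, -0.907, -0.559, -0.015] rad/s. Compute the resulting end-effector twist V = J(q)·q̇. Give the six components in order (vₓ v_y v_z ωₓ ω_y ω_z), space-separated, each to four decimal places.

o_n = [0.7965, -0.8171, 0.5294]
J₁: ẑ×o_n = [0.8171, 0.7965, -0.0000], ω = ẑ
J2: z=[0.0000, 0.0000, 1.0000] o=[0.5161, 0.0634, 0.0000] → [0.8804, 0.2804, -0.0000, 0.0000, 0.0000, 1.0000]
J3: z=[-0.2924, -0.9563, 0.0000] o=[1.0230, -0.0916, 0.2300] → [-0.2863, 0.0875, -0.0045, -0.2924, -0.9563, 0.0000]
J4: z=[-0.2924, -0.9563, 0.0000] o=[0.7225, -0.4912, 0.0472] → [-0.4611, 0.1410, 0.1660, -0.2924, -0.9563, 0.0000]
V = J·q̇ = [-1.3564, -1.0118, 0.0000, 0.1678, 0.5489, -1.7940]

-1.3564 -1.0118 0.0000 0.1678 0.5489 -1.7940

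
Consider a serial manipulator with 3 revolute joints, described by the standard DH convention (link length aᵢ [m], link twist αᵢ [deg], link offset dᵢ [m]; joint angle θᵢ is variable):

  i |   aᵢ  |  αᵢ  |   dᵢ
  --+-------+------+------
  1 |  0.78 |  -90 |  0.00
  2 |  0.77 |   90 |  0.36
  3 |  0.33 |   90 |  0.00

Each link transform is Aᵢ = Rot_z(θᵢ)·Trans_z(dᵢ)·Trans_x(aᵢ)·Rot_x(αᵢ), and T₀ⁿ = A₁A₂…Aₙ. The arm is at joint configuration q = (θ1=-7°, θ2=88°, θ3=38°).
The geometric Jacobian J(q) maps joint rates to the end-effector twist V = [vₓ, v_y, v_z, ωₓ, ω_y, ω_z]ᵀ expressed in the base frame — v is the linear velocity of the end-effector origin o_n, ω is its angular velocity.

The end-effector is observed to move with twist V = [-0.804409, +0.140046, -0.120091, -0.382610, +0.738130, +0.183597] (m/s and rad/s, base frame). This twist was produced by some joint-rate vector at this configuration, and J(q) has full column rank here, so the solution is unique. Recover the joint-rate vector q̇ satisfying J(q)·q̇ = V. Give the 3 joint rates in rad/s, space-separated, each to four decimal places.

0.2000 0.6860 -0.4700

o_n = [0.8785, 0.4595, -1.0294]
J₁: ẑ×o_n = [-0.4595, 0.8785, 0.0000], ω = ẑ
J2: z=[0.1219, 0.9925, 0.0000] o=[0.7742, -0.0951, 0.0000] → [-1.0217, 0.1255, -0.0359, 0.1219, 0.9925, 0.0000]
J3: z=[0.9919, -0.1218, 0.0349] o=[0.8447, 0.2590, -0.7695] → [0.0247, 0.2590, 0.2030, 0.9919, -0.1218, 0.0349]
q̇ = J⁺·V = [0.2000, 0.6860, -0.4700]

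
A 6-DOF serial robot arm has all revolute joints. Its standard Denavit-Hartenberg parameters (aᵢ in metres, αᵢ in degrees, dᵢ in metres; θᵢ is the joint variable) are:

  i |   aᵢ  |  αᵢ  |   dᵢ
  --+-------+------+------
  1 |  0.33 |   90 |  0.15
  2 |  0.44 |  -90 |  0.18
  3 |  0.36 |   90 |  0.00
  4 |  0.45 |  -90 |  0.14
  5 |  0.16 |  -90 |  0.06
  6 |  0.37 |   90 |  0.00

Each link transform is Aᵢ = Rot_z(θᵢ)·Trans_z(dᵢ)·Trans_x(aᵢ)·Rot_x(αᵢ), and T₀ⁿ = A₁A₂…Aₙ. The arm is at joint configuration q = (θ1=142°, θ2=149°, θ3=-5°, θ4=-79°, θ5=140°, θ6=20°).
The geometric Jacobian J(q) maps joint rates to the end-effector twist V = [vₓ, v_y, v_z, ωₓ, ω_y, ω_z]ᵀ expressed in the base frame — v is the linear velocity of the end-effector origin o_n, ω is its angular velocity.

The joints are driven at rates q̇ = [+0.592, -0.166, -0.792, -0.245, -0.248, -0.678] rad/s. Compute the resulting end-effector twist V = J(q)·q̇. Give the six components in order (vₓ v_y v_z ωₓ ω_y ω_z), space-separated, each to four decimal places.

0.3672 0.0827 0.2478 -1.1567 -0.2910 1.6302

o_n = [0.2377, -0.1590, 0.6044]
J₁: ẑ×o_n = [0.1590, 0.2377, -0.0000], ω = ẑ
J2: z=[0.6157, 0.7880, 0.0000] o=[-0.2600, 0.2032, 0.1500] → [0.3581, -0.2798, -0.6152, 0.6157, 0.7880, 0.0000]
J3: z=[0.4059, -0.3171, -0.8572] o=[0.1480, 0.1128, 0.3766] → [-0.3052, -0.1694, -0.0819, 0.4059, -0.3171, -0.8572]
J4: z=[0.5544, 0.8310, -0.0449] o=[0.4095, -0.0517, 0.5613] → [0.0310, -0.0162, 0.0833, 0.5544, 0.8310, -0.0449]
J5: z=[0.7906, -0.5091, 0.3401] o=[0.3703, 0.1654, 0.9777] → [0.3004, 0.2501, -0.3240, 0.7906, -0.5091, 0.3401]
J6: z=[0.5917, 0.4926, -0.6382] o=[0.3925, 0.0220, 0.8876] → [-0.2550, 0.2663, -0.0308, 0.5917, 0.4926, -0.6382]
V = J·q̇ = [0.3672, 0.0827, 0.2478, -1.1567, -0.2910, 1.6302]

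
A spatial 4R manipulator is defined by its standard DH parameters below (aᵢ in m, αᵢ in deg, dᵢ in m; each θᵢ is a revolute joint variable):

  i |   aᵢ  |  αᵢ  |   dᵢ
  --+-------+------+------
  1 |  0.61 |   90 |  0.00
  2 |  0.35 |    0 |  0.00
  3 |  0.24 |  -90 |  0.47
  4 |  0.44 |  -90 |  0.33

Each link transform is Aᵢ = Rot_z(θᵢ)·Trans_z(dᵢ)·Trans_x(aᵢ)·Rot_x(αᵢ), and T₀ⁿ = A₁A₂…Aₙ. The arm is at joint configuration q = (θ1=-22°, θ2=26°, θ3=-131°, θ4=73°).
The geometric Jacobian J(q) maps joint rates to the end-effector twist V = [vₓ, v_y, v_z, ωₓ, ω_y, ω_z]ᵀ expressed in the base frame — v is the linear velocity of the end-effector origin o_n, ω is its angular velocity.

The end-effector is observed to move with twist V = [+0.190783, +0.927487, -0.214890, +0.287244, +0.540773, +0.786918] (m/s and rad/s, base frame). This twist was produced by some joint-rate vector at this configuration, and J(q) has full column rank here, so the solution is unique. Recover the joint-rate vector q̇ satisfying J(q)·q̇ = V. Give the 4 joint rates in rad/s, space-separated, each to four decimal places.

o_n = [1.0459, -0.4757, -0.2881]
J₁: ẑ×o_n = [0.4757, 1.0459, -0.0000], ω = ẑ
J2: z=[-0.3746, -0.9272, 0.0000] o=[0.5656, -0.2285, 0.0000] → [0.2671, -0.1079, 0.5379, -0.3746, -0.9272, 0.0000]
J3: z=[-0.3746, -0.9272, 0.0000] o=[0.8573, -0.3464, 0.1534] → [0.4093, -0.1654, 0.2233, -0.3746, -0.9272, 0.0000]
J4: z=[0.8956, -0.3618, -0.2588] o=[0.6236, -0.7589, -0.0784] → [0.1492, 0.0785, 0.4064, 0.8956, -0.3618, -0.2588]
q̇ = J⁺·V = [0.8040, -0.3360, -0.2730, 0.0660]

0.8040 -0.3360 -0.2730 0.0660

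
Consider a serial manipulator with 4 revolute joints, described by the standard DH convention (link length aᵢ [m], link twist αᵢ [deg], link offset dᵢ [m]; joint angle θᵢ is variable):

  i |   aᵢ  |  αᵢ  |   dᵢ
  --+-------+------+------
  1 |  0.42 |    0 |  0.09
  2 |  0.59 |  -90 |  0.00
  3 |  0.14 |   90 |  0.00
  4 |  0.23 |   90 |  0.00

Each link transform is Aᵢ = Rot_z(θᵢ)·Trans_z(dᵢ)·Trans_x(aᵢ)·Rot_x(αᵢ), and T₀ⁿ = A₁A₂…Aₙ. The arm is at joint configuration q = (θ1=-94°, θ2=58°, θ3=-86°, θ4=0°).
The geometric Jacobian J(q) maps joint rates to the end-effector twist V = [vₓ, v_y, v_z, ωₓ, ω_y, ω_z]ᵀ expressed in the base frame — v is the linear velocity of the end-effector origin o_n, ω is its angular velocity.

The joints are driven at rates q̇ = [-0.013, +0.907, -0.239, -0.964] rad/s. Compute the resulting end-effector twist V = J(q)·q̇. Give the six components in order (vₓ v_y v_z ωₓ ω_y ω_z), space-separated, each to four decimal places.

o_n = [0.4689, -0.7809, 0.4591]
J₁: ẑ×o_n = [0.7809, 0.4689, -0.0000], ω = ẑ
J2: z=[0.0000, 0.0000, 1.0000] o=[-0.0293, -0.4190, 0.0900] → [0.3620, 0.4982, -0.0000, 0.0000, 0.0000, 1.0000]
J3: z=[0.5878, 0.8090, 0.0000] o=[0.4480, -0.7658, 0.0900] → [0.2986, -0.2170, -0.0258, 0.5878, 0.8090, 0.0000]
J4: z=[-0.8070, 0.5864, 0.0698] o=[0.4559, -0.7715, 0.2297] → [0.1352, 0.1861, -0.0000, -0.8070, 0.5864, 0.0698]
V = J·q̇ = [0.1165, 0.3182, 0.0062, 0.6375, -0.7586, 0.8268]

0.1165 0.3182 0.0062 0.6375 -0.7586 0.8268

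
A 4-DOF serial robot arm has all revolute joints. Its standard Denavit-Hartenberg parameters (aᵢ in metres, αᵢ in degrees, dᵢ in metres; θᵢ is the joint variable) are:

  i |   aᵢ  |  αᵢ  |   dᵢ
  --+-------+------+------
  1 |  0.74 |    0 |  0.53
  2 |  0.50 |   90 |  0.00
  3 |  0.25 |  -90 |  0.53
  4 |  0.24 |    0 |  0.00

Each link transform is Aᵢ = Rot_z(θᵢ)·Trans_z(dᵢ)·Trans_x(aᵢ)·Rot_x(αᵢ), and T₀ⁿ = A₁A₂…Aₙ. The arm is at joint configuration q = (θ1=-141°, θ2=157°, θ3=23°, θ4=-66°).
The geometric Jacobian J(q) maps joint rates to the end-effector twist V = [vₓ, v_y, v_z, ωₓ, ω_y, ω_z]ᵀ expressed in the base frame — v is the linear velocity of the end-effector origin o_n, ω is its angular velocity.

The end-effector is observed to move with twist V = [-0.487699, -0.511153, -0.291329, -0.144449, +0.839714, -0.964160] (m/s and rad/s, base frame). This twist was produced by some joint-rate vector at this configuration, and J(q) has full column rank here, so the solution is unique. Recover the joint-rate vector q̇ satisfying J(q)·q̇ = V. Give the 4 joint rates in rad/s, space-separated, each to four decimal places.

-0.4080 -0.3380 -0.8470 -0.2370

o_n = [0.4197, -0.9599, 0.6658]
J₁: ẑ×o_n = [0.9599, 0.4197, -0.0000], ω = ẑ
J2: z=[0.0000, 0.0000, 1.0000] o=[-0.5751, -0.4657, 0.5300] → [0.4942, 0.9947, -0.0000, 0.0000, 0.0000, 1.0000]
J3: z=[0.2756, -0.9613, 0.0000] o=[-0.0945, -0.3279, 0.5300] → [-0.1306, -0.0374, 0.3200, 0.2756, -0.9613, 0.0000]
J4: z=[-0.3756, -0.1077, 0.9205] o=[0.2728, -0.7739, 0.6277] → [0.1671, 0.1495, 0.0857, -0.3756, -0.1077, 0.9205]
q̇ = J⁺·V = [-0.4080, -0.3380, -0.8470, -0.2370]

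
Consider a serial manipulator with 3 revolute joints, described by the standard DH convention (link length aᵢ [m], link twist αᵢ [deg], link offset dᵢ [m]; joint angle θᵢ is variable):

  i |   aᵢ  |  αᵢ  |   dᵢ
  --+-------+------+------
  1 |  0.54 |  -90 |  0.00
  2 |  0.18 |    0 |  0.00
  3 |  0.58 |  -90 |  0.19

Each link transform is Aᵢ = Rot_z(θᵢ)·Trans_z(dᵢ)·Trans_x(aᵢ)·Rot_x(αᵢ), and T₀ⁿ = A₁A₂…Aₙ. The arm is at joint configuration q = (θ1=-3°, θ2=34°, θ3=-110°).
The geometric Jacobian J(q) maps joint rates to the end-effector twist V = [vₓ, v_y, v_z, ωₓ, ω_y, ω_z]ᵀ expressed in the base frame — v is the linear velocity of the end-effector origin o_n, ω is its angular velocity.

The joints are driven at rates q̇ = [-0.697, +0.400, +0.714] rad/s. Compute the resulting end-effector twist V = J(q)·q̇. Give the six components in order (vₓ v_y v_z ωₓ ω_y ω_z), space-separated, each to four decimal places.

o_n = [0.8383, 0.1463, 0.4621]
J₁: ẑ×o_n = [-0.1463, 0.8383, 0.0000], ω = ẑ
J2: z=[0.0523, 0.9986, 0.0000] o=[0.5393, -0.0283, 0.0000] → [0.4615, -0.0242, -0.2895, 0.0523, 0.9986, 0.0000]
J3: z=[0.0523, 0.9986, 0.0000] o=[0.6883, -0.0361, -0.1007] → [0.5620, -0.0295, -0.1403, 0.0523, 0.9986, 0.0000]
V = J·q̇ = [0.6878, -0.6150, -0.2160, 0.0583, 1.1125, -0.6970]

0.6878 -0.6150 -0.2160 0.0583 1.1125 -0.6970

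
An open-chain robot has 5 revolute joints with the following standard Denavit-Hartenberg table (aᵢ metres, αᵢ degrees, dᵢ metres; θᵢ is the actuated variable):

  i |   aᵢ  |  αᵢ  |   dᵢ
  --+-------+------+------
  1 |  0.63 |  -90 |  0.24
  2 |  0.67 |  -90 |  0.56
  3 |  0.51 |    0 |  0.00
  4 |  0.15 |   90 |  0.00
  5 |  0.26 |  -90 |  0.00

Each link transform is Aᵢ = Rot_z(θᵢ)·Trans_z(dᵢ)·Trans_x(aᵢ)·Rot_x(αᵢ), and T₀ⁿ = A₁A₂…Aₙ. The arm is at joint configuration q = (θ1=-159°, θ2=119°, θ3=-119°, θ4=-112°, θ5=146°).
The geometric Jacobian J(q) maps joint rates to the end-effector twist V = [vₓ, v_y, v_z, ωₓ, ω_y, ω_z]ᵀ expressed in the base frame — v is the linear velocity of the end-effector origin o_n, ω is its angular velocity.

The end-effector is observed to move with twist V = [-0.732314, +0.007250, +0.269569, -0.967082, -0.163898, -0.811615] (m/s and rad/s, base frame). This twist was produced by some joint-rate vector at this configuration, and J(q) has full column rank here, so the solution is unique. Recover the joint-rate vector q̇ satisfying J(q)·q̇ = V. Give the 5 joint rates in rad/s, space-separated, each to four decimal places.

o_n = [0.1194, -1.0864, -0.0953]
J₁: ẑ×o_n = [1.0864, 0.1194, -0.0000], ω = ẑ
J2: z=[0.3584, -0.9336, 0.0000] o=[-0.5882, -0.2258, 0.2400] → [0.3131, 0.1202, 0.3521, 0.3584, -0.9336, 0.0000]
J3: z=[0.8165, 0.3134, 0.4848] o=[-0.0842, -0.6322, -0.3460] → [0.2988, -0.1060, -0.4347, 0.8165, 0.3134, 0.4848]
J4: z=[0.8165, 0.3134, 0.4848] o=[-0.0363, -1.0916, -0.1297] → [0.0083, 0.0474, -0.0446, 0.8165, 0.3134, 0.4848]
J5: z=[0.1262, 0.7225, -0.6797] o=[-0.1208, -0.9991, -0.0472] → [-0.0941, -0.1571, -0.1845, 0.1262, 0.7225, -0.6797]
q̇ = J⁺·V = [-0.3950, -0.2760, -0.7590, -0.2840, -0.1310]

-0.3950 -0.2760 -0.7590 -0.2840 -0.1310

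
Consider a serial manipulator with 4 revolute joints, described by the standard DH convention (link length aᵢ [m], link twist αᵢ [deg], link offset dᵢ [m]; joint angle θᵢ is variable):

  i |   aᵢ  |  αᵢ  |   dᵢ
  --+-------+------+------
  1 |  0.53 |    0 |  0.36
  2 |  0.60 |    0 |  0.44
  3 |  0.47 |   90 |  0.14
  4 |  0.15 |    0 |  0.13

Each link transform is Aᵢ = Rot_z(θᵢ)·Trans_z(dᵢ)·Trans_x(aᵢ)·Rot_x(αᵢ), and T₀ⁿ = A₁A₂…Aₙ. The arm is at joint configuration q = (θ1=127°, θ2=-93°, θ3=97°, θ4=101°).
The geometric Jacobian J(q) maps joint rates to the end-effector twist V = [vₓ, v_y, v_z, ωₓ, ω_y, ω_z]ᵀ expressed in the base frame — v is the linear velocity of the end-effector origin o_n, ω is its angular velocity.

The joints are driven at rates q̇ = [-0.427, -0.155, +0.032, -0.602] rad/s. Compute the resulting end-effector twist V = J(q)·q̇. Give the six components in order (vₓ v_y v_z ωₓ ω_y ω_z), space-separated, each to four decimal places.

o_n = [-0.0130, 1.1772, 1.0872]
J₁: ẑ×o_n = [-1.1772, -0.0130, 0.0000], ω = ẑ
J2: z=[0.0000, 0.0000, 1.0000] o=[-0.3190, 0.4233, 0.3600] → [-0.7539, 0.3060, 0.0000, 0.0000, 0.0000, 1.0000]
J3: z=[0.0000, 0.0000, 1.0000] o=[0.1785, 0.7588, 0.8000] → [-0.4184, -0.1915, 0.0000, 0.0000, 0.0000, 1.0000]
J4: z=[0.7547, 0.6561, 0.0000] o=[-0.1299, 1.1135, 0.9400] → [0.0966, -0.1111, -0.0286, 0.7547, 0.6561, 0.0000]
V = J·q̇ = [0.5480, 0.0189, 0.0172, -0.4543, -0.3949, -0.5500]

0.5480 0.0189 0.0172 -0.4543 -0.3949 -0.5500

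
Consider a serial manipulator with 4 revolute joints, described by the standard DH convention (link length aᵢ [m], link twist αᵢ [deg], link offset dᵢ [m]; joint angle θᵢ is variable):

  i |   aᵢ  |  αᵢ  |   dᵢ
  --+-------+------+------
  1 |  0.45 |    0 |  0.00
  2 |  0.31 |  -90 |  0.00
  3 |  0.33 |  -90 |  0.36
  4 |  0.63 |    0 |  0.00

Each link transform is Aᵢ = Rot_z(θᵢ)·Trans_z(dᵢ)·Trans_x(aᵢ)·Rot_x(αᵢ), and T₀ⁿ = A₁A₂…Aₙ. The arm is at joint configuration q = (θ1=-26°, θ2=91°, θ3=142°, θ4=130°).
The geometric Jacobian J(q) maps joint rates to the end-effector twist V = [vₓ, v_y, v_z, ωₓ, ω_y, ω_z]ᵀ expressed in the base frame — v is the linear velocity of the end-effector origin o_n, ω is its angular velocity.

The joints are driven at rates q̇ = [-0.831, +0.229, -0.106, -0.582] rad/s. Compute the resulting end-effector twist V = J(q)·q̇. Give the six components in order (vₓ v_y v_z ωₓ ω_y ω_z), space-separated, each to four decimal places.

0.1242 -0.8015 -0.1667 0.2475 0.2799 -1.0606

o_n = [0.6716, 0.0854, 0.0461]
J₁: ẑ×o_n = [-0.0854, 0.6716, 0.0000], ω = ẑ
J2: z=[0.0000, 0.0000, 1.0000] o=[0.4045, -0.1973, 0.0000] → [-0.2827, 0.2671, 0.0000, 0.0000, 0.0000, 1.0000]
J3: z=[-0.9063, 0.4226, 0.0000] o=[0.5355, 0.0837, 0.0000] → [0.0195, 0.0418, -0.0591, -0.9063, 0.4226, 0.0000]
J4: z=[-0.2602, -0.5580, 0.7880] o=[0.0993, 0.0002, -0.2032] → [-0.2063, 0.5158, 0.2971, -0.2602, -0.5580, 0.7880]
V = J·q̇ = [0.1242, -0.8015, -0.1667, 0.2475, 0.2799, -1.0606]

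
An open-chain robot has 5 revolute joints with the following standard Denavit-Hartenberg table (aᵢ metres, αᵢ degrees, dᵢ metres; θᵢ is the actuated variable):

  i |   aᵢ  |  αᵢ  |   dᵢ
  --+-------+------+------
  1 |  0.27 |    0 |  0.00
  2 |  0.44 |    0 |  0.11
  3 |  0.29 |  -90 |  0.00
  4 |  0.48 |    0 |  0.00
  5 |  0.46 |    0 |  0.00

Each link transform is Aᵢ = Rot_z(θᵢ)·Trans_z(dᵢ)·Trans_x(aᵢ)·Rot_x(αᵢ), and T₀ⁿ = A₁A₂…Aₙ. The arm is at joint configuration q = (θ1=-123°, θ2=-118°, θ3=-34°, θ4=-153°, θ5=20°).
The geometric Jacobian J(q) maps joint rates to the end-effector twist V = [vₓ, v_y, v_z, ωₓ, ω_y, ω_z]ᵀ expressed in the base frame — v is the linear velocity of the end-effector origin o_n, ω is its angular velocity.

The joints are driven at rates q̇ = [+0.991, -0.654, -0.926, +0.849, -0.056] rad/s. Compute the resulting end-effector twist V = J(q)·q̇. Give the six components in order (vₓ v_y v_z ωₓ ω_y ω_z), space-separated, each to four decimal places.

-0.1308 0.2556 0.6119 -0.7900 0.0691 -0.5890

o_n = [-0.3997, -0.2913, 0.6643]
J₁: ẑ×o_n = [0.2913, -0.3997, 0.0000], ω = ẑ
J2: z=[0.0000, 0.0000, 1.0000] o=[-0.1471, -0.2264, 0.0000] → [0.0649, -0.2527, 0.0000, 0.0000, 0.0000, 1.0000]
J3: z=[0.0000, 0.0000, 1.0000] o=[-0.3604, 0.1584, 0.1100] → [0.4497, -0.0393, 0.0000, 0.0000, 0.0000, 1.0000]
J4: z=[-0.9962, 0.0872, 0.0000] o=[-0.3351, 0.4473, 0.1100] → [0.0483, 0.5522, 0.7414, -0.9962, 0.0872, 0.0000]
J5: z=[-0.9962, 0.0872, 0.0000] o=[-0.3724, 0.0212, 0.3279] → [0.0293, 0.3351, 0.3137, -0.9962, 0.0872, 0.0000]
V = J·q̇ = [-0.1308, 0.2556, 0.6119, -0.7900, 0.0691, -0.5890]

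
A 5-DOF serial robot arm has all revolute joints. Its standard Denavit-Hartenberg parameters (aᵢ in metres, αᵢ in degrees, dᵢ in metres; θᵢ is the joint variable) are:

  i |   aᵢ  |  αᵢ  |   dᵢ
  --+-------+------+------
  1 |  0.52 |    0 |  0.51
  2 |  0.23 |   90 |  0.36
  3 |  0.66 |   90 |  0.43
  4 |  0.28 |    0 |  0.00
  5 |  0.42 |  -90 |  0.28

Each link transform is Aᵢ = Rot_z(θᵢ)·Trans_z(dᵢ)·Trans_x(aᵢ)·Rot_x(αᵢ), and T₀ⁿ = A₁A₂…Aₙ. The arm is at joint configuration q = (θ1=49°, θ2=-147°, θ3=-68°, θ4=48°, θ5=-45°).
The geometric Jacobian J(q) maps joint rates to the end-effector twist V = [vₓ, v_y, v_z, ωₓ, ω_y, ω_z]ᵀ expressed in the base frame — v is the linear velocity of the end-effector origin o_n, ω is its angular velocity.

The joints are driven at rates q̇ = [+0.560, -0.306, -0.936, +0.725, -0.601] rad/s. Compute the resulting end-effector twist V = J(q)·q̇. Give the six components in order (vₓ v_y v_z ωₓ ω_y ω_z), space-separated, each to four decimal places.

-0.1425 1.2783 -0.0588 0.9429 -0.0164 0.2075

o_n = [-0.3744, 0.0437, -0.4094]
J₁: ẑ×o_n = [-0.0437, -0.3744, 0.0000], ω = ẑ
J2: z=[0.0000, 0.0000, 1.0000] o=[0.3412, 0.3924, 0.5100] → [0.3487, -0.7156, 0.0000, 0.0000, 0.0000, 1.0000]
J3: z=[-0.9903, 0.1392, 0.0000] o=[0.3091, 0.1647, 0.8700] → [-0.1781, -1.2670, 0.2149, -0.9903, 0.1392, 0.0000]
J4: z=[0.1290, 0.9182, -0.3746] o=[-0.1511, -0.0203, 0.2581] → [-0.5889, 0.1698, 0.2133, 0.1290, 0.9182, -0.3746]
J5: z=[0.1290, 0.9182, -0.3746] o=[-0.3669, -0.0608, 0.0843] → [-0.4142, 0.0665, 0.0204, 0.1290, 0.9182, -0.3746]
V = J·q̇ = [-0.1425, 1.2783, -0.0588, 0.9429, -0.0164, 0.2075]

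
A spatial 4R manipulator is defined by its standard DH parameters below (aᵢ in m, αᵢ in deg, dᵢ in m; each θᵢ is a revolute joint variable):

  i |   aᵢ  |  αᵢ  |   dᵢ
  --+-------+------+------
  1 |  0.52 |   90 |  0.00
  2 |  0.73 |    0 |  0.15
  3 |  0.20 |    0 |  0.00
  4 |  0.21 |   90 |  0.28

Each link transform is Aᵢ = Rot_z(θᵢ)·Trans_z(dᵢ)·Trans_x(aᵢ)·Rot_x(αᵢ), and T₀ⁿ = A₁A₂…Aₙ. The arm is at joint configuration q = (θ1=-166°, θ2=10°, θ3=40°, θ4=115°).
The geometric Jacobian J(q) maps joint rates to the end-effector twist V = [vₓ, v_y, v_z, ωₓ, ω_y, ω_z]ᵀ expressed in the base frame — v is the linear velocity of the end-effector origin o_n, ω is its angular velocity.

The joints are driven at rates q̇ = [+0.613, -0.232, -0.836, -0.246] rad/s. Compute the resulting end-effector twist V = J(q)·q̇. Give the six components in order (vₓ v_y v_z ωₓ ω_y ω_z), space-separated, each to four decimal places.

o_n = [-1.2341, 0.1355, 0.3343]
J₁: ẑ×o_n = [-0.1355, -1.2341, 0.0000], ω = ẑ
J2: z=[-0.2419, 0.9703, 0.0000] o=[-0.5046, -0.1258, 0.0000] → [0.3244, 0.0809, 0.6446, -0.2419, 0.9703, 0.0000]
J3: z=[-0.2419, 0.9703, 0.0000] o=[-1.2384, -0.1542, 0.1268] → [0.2014, 0.0502, -0.0743, -0.2419, 0.9703, 0.0000]
J4: z=[-0.2419, 0.9703, 0.0000] o=[-1.3631, -0.1853, 0.2800] → [0.0527, 0.0131, -0.2028, -0.2419, 0.9703, 0.0000]
V = J·q̇ = [-0.3396, -0.8205, -0.0375, 0.3179, -1.2750, 0.6130]

-0.3396 -0.8205 -0.0375 0.3179 -1.2750 0.6130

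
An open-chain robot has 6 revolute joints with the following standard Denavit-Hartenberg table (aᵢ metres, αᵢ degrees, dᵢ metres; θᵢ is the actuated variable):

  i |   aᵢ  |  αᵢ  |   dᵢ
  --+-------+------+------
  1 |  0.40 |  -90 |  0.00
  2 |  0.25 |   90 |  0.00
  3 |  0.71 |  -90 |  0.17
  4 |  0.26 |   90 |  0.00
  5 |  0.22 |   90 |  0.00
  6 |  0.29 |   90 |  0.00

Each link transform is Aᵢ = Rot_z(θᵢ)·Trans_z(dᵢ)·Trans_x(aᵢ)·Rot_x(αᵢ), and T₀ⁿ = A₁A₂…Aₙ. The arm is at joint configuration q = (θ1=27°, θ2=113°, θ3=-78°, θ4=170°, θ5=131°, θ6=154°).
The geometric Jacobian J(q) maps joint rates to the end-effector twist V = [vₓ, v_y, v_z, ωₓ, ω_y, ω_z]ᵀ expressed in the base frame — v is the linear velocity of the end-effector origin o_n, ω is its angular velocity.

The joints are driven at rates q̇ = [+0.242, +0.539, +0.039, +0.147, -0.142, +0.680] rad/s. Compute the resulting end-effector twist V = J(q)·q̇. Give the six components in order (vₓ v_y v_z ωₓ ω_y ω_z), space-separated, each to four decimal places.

o_n = [0.4458, -0.2738, -0.2866]
J₁: ẑ×o_n = [0.2738, 0.4458, -0.0000], ω = ẑ
J2: z=[-0.4540, 0.8910, 0.0000] o=[0.3564, 0.1816, 0.0000] → [-0.2554, -0.1301, 0.1271, -0.4540, 0.8910, 0.0000]
J3: z=[0.8202, 0.4179, -0.3907] o=[0.2694, 0.1372, -0.2301] → [-0.1842, -0.0226, -0.4108, 0.8202, 0.4179, -0.3907]
J4: z=[-0.4349, 0.0117, -0.9004] o=[0.6727, -0.4367, -0.4324] → [0.1484, 0.2677, -0.0682, -0.4349, 0.0117, -0.9004]
J5: z=[-0.7432, -0.5693, 0.3516] o=[0.5405, -0.2230, -0.3658] → [-0.0272, 0.0255, -0.0161, -0.7432, -0.5693, 0.3516]
J6: z=[-0.6691, 0.6281, -0.3973] o=[0.5417, -0.3397, -0.5523] → [0.1930, 0.2158, 0.0161, -0.6691, 0.6281, -0.3973]
V = J·q̇ = [0.0783, 0.2193, 0.0557, -0.6261, 1.0062, -0.2257]

0.0783 0.2193 0.0557 -0.6261 1.0062 -0.2257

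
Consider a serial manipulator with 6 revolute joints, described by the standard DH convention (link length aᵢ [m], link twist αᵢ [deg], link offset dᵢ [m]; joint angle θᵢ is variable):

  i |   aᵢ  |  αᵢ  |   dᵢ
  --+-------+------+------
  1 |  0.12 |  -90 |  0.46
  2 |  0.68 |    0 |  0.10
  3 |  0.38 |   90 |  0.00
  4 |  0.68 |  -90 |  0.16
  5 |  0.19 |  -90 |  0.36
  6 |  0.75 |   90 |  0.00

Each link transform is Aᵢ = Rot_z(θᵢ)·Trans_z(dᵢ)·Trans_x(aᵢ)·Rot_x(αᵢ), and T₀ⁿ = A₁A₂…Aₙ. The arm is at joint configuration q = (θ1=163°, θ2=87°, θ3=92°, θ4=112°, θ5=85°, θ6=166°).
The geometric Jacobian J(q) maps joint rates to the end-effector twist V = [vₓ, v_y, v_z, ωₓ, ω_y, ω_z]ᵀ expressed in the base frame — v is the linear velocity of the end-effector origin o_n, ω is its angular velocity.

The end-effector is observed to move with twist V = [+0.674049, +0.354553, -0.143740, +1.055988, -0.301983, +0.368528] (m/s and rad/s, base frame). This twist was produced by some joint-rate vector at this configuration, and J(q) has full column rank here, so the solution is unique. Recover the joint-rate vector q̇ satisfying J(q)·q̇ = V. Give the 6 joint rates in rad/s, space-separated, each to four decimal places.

0.0310 0.6800 -0.2580 -0.2850 -0.8470 0.8220

o_n = [-0.3634, -0.5374, -0.9142]
J₁: ẑ×o_n = [0.5374, -0.3634, 0.0000], ω = ẑ
J2: z=[-0.2924, -0.9563, 0.0000] o=[-0.1148, 0.0351, 0.4600] → [1.3142, -0.4018, -0.0705, -0.2924, -0.9563, 0.0000]
J3: z=[-0.2924, -0.9563, 0.0000] o=[-0.1780, -0.0501, -0.2191] → [0.6648, -0.2032, -0.0349, -0.2924, -0.9563, 0.0000]
J4: z=[-0.0167, 0.0051, -0.9998] o=[0.1853, -0.1612, -0.2257] → [-0.3796, 0.5372, 0.0091, -0.0167, 0.0051, -0.9998]
J5: z=[-0.7770, 0.6293, 0.0162] o=[-0.2453, -0.6889, -0.3812] → [-0.3379, -0.4161, -0.0434, -0.7770, 0.6293, 0.0162]
J6: z=[0.6283, 0.7738, 0.0806] o=[-0.5322, -0.4762, -0.1860] → [-0.5585, 0.4712, -0.1691, 0.6283, 0.7738, 0.0806]
q̇ = J⁺·V = [0.0310, 0.6800, -0.2580, -0.2850, -0.8470, 0.8220]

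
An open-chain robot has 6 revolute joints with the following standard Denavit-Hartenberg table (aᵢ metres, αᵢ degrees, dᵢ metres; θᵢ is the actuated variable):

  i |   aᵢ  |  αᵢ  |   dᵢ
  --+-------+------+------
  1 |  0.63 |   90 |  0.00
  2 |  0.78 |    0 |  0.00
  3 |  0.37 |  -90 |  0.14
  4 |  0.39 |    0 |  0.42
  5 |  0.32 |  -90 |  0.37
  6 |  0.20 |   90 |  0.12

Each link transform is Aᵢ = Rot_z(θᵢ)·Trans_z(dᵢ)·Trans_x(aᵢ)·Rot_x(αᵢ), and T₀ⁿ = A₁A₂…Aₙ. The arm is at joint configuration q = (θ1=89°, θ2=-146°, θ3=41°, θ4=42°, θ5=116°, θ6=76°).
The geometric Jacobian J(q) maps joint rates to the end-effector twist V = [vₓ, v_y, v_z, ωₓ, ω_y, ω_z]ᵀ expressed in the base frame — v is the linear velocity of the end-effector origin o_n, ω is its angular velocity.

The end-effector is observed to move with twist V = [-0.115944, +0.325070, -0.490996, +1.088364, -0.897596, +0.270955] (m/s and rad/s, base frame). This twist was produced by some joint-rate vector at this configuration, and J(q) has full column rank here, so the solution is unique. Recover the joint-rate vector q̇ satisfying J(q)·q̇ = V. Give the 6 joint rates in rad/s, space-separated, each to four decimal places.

o_n = [-0.1392, 0.4907, -0.8544]
J₁: ẑ×o_n = [-0.4907, -0.1392, 0.0000], ω = ẑ
J2: z=[0.9998, -0.0175, 0.0000] o=[0.0110, 0.6299, 0.0000] → [0.0149, 0.8543, -0.1418, 0.9998, -0.0175, 0.0000]
J3: z=[0.9998, -0.0175, 0.0000] o=[-0.0003, -0.0166, -0.4362] → [0.0073, 0.4182, 0.5049, 0.9998, -0.0175, 0.0000]
J4: z=[0.0169, 0.9658, -0.2588] o=[0.1380, -0.1148, -0.7936] → [0.0980, 0.0728, 0.2779, 0.0169, 0.9658, -0.2588]
J5: z=[0.0169, 0.9658, -0.2588] o=[-0.1171, 0.2203, -1.1822] → [0.3866, 0.0002, 0.0258, 0.0169, 0.9658, -0.2588]
J6: z=[0.9287, 0.0808, 0.3618] o=[-0.2294, 0.6566, -0.9914] → [0.0711, -0.0946, -0.1613, 0.9287, 0.0808, 0.3618]
q̇ = J⁺·V = [-0.3220, 0.6280, -0.3790, -0.1430, -0.8590, 0.9220]

-0.3220 0.6280 -0.3790 -0.1430 -0.8590 0.9220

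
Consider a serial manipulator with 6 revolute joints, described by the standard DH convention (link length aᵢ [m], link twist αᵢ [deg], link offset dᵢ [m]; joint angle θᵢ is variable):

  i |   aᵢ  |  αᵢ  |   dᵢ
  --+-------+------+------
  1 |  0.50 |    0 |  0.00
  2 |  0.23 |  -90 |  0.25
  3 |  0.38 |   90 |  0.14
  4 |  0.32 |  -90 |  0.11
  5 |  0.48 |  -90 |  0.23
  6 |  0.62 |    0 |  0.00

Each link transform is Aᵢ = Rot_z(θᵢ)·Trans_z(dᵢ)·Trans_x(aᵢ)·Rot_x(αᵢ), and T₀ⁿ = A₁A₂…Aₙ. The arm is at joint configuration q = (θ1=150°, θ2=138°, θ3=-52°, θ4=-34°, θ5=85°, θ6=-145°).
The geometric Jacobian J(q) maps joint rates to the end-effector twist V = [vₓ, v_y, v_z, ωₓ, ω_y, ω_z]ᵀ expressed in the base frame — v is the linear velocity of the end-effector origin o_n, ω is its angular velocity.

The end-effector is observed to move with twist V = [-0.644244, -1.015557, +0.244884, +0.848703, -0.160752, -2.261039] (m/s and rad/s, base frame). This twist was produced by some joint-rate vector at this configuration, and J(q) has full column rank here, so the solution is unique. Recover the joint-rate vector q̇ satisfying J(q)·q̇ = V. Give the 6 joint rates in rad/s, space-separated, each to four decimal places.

o_n = [0.2152, -0.2955, 1.0998]
J₁: ẑ×o_n = [0.2955, 0.2152, -0.0000], ω = ẑ
J2: z=[0.0000, 0.0000, 1.0000] o=[-0.4330, 0.2500, 0.0000] → [0.5455, 0.6482, -0.0000, 0.0000, 0.0000, 1.0000]
J3: z=[0.9511, 0.3090, 0.0000] o=[-0.3619, 0.0313, 0.2500] → [0.2626, -0.8082, -0.4891, 0.9511, 0.3090, 0.0000]
J4: z=[-0.2435, 0.7494, 0.6157] o=[-0.1565, -0.1480, 0.5494] → [0.5033, 0.3628, -0.2426, -0.2435, 0.7494, 0.6157]
J5: z=[0.8948, -0.0712, 0.4407] o=[-0.3030, -0.2762, 0.8262] → [-0.0110, -0.0165, 0.0196, 0.8948, -0.0712, 0.4407]
J6: z=[0.3939, 0.5904, -0.7045] o=[0.0036, -0.6785, 0.6605] → [0.5291, -0.3221, 0.0259, 0.3939, 0.5904, -0.7045]
q̇ = J⁺·V = [-0.9640, -0.6580, -0.1130, -0.6600, 0.5830, 0.6950]

-0.9640 -0.6580 -0.1130 -0.6600 0.5830 0.6950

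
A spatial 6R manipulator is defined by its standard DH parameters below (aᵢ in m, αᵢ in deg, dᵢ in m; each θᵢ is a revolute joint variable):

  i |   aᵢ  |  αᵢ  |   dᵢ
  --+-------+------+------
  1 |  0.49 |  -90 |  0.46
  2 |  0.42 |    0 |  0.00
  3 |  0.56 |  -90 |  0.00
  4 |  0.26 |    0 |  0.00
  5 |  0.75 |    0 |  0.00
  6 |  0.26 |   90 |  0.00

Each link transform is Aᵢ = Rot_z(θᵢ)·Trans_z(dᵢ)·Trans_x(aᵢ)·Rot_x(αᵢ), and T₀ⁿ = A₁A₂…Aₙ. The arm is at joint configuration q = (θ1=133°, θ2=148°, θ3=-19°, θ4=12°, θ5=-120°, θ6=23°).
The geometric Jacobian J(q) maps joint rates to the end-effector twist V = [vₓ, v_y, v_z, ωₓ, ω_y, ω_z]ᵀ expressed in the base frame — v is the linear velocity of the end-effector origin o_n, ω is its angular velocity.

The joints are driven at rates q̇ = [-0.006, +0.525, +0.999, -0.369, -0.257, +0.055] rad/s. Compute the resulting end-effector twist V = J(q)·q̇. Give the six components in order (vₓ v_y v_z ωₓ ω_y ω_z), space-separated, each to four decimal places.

o_n = [-0.5031, -0.8069, -0.2329]
J₁: ẑ×o_n = [0.8069, -0.5031, 0.0000], ω = ẑ
J2: z=[-0.7314, -0.6820, 0.0000] o=[-0.3342, 0.3584, 0.4600] → [0.4726, -0.5068, 0.7371, -0.7314, -0.6820, 0.0000]
J3: z=[-0.7314, -0.6820, 0.0000] o=[-0.0913, 0.0979, 0.2374] → [0.3208, -0.3440, 0.3809, -0.7314, -0.6820, 0.0000]
J4: z=[0.5300, -0.5684, 0.6293] o=[0.1491, -0.1599, -0.1978] → [0.4272, -0.3918, -0.7136, 0.5300, -0.5684, 0.6293]
J5: z=[0.5300, -0.5684, 0.6293] o=[0.2978, -0.2401, -0.3954] → [0.2644, -0.5901, -0.7556, 0.5300, -0.5684, 0.6293]
J6: z=[0.5300, -0.5684, 0.6293] o=[-0.3234, -0.6199, -0.2153] → [0.1277, -0.1038, -0.2013, 0.5300, -0.5684, 0.6293]
V = J·q̇ = [0.3452, -0.3161, 1.2139, -1.4172, -0.7148, -0.3653]

0.3452 -0.3161 1.2139 -1.4172 -0.7148 -0.3653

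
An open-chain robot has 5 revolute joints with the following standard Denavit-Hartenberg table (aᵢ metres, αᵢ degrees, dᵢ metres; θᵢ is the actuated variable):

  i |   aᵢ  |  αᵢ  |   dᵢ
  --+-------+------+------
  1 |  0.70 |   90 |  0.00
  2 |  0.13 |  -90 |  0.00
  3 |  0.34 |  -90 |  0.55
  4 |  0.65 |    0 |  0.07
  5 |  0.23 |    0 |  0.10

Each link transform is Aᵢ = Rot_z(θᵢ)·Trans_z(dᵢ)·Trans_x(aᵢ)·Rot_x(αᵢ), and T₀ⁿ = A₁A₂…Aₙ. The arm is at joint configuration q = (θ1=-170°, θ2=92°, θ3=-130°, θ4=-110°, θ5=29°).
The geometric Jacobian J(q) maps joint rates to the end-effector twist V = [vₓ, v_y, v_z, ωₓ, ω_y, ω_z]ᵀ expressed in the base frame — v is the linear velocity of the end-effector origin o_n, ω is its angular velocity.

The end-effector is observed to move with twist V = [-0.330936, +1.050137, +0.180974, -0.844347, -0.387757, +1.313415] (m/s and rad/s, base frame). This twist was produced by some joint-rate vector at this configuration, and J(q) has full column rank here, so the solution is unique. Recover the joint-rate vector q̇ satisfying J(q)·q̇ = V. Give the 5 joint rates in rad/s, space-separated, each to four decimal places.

0.9210 -0.5380 -0.9120 0.7330 -0.2620

o_n = [0.6428, 0.3438, 0.1129]
J₁: ẑ×o_n = [-0.3438, 0.6428, 0.0000], ω = ẑ
J2: z=[-0.1736, 0.9848, 0.0000] o=[-0.6894, -0.1216, 0.0000] → [0.1112, 0.0196, -1.3928, -0.1736, 0.9848, 0.0000]
J3: z=[0.9842, 0.1735, -0.0349] o=[-0.6849, -0.1208, 0.1299] → [0.0133, -0.0296, 0.2269, 0.9842, 0.1735, -0.0349]
J4: z=[-0.0853, 0.6377, 0.7656] o=[-0.1963, 0.2299, -0.1077] → [0.0534, 0.6612, -0.5448, -0.0853, 0.6377, 0.7656]
J5: z=[-0.0853, 0.6377, 0.7656] o=[0.4333, 0.2136, 0.0674] → [-0.0706, 0.1642, -0.1447, -0.0853, 0.6377, 0.7656]
q̇ = J⁺·V = [0.9210, -0.5380, -0.9120, 0.7330, -0.2620]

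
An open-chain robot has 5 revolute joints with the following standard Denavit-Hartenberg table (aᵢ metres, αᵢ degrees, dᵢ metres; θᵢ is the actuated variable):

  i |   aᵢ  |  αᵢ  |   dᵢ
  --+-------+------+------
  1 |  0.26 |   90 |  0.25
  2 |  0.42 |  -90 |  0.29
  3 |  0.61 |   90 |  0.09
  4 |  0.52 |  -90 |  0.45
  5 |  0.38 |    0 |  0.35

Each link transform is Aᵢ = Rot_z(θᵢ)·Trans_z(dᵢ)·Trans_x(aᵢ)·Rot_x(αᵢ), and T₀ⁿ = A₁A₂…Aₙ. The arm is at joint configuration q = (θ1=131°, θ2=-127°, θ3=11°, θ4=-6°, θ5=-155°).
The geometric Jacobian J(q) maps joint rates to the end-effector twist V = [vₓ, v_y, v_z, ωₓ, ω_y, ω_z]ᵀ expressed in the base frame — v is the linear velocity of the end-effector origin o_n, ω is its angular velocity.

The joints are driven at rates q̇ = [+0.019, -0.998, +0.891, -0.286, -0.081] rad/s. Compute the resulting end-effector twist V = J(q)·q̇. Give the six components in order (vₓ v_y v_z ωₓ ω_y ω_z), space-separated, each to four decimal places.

o_n = [0.6926, 0.3201, -1.0749]
J₁: ẑ×o_n = [-0.3201, 0.6926, 0.0000], ω = ẑ
J2: z=[0.7547, 0.6561, 0.0000] o=[-0.1706, 0.1962, 0.2500] → [-0.8692, 0.9999, -0.4728, 0.7547, 0.6561, 0.0000]
J3: z=[-0.5240, 0.6027, -0.6018] o=[0.2141, 0.1957, -0.0854] → [-0.5215, -0.8064, -0.3535, -0.5240, 0.6027, -0.6018]
J4: z=[0.8162, 0.5573, -0.1524] o=[0.3155, -0.0984, -0.6178] → [-0.1910, 0.3156, 0.1314, 0.8162, 0.5573, -0.1524]
J5: z=[-0.4956, 0.5397, -0.6805] o=[0.8373, -0.1756, -1.0591] → [0.3288, 0.0906, -0.1676, -0.4956, 0.5397, -0.6805]
V = J·q̇ = [0.4247, -1.8008, 0.1329, -1.4133, -0.3208, -0.4185]

0.4247 -1.8008 0.1329 -1.4133 -0.3208 -0.4185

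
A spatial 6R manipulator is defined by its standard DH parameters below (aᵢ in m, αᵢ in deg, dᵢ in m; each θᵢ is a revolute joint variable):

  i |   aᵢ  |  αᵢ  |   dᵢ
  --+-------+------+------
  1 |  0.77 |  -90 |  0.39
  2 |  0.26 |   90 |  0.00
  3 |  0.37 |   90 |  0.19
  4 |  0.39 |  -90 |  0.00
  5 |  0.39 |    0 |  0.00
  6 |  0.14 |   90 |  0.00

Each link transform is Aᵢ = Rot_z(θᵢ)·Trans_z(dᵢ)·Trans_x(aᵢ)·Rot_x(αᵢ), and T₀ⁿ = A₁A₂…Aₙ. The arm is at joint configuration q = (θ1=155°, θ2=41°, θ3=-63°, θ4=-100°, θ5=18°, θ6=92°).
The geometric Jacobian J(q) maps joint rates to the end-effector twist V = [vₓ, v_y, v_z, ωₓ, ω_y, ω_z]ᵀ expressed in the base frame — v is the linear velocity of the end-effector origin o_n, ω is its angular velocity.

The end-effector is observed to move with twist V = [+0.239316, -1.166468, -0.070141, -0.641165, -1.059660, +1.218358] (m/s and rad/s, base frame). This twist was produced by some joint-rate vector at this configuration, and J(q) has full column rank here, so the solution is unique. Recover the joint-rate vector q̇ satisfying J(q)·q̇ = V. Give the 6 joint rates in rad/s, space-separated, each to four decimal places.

0.9650 0.8470 0.2130 -0.1160 -0.3820 0.0040

o_n = [-0.7569, 0.4687, -0.3878]
J₁: ẑ×o_n = [-0.4687, -0.7569, 0.0000], ω = ẑ
J2: z=[-0.4226, -0.9063, 0.0000] o=[-0.6979, 0.3254, 0.3900] → [0.7049, -0.3287, -0.1141, -0.4226, -0.9063, 0.0000]
J3: z=[-0.5946, 0.2773, 0.7547] o=[-0.8757, 0.4083, 0.2194] → [-0.2139, -0.2714, -0.0688, -0.5946, 0.2773, 0.7547]
J4: z=[0.8013, 0.1273, 0.5846] o=[-0.9642, 0.8134, 0.2526] → [0.1200, 0.6344, -0.3026, 0.8013, 0.1273, 0.5846]
J5: z=[0.1683, 0.8897, -0.4244] o=[-0.7403, 0.6424, -0.0171] → [-0.4036, 0.0694, -0.0145, 0.1683, 0.8897, -0.4244]
J6: z=[0.1683, 0.8897, -0.4244] o=[-0.6240, 0.4644, -0.3440] → [-0.0372, 0.0638, 0.1190, 0.1683, 0.8897, -0.4244]
q̇ = J⁺·V = [0.9650, 0.8470, 0.2130, -0.1160, -0.3820, 0.0040]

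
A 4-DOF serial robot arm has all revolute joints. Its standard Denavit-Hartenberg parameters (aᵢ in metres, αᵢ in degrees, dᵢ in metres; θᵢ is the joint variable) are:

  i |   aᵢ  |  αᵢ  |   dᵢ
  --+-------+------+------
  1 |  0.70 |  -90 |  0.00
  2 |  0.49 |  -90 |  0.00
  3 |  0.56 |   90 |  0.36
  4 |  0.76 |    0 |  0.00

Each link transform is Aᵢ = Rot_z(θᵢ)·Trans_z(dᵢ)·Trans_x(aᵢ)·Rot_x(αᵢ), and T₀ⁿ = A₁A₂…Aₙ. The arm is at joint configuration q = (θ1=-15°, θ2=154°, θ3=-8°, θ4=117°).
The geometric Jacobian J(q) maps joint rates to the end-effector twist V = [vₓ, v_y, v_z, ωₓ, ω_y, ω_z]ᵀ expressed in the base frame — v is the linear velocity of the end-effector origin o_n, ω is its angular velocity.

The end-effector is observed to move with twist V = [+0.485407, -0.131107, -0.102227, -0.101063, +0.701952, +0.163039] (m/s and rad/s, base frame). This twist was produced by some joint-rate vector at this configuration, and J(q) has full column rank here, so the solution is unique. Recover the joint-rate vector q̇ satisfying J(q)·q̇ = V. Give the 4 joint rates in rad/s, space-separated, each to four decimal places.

-0.6420 -0.0730 0.8460 0.7320

o_n = [-0.3655, 0.1289, 0.6241]
J₁: ẑ×o_n = [-0.1289, -0.3655, 0.0000], ω = ẑ
J2: z=[0.2588, 0.9659, 0.0000] o=[0.6761, -0.1812, 0.0000] → [0.6028, -0.1615, 1.0864, 0.2588, 0.9659, 0.0000]
J3: z=[-0.4234, 0.1135, 0.8988] o=[0.2507, -0.0672, -0.2148] → [-0.0811, -0.1987, -0.0131, -0.4234, 0.1135, 0.8988]
J4: z=[0.3771, 0.9242, 0.0610] o=[-0.3630, 0.1779, -0.1343] → [0.7039, -0.2862, -0.0162, 0.3771, 0.9242, 0.0610]
q̇ = J⁺·V = [-0.6420, -0.0730, 0.8460, 0.7320]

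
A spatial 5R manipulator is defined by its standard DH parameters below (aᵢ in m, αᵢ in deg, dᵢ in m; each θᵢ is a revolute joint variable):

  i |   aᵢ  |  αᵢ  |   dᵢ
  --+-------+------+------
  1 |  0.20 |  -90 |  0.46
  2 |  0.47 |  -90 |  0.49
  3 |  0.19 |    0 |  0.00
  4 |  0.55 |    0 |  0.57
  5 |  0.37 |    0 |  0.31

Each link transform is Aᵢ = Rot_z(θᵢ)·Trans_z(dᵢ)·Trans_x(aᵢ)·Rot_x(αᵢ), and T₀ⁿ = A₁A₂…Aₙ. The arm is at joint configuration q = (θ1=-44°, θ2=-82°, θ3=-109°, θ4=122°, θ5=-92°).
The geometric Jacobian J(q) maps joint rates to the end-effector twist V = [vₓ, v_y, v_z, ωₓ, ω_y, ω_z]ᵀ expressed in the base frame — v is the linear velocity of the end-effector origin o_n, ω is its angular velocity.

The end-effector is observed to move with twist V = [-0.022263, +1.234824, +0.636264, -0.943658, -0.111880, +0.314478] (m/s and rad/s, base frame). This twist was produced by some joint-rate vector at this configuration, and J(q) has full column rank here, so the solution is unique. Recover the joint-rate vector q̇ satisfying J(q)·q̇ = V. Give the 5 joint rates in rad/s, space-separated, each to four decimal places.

0.2300 -0.7360 -0.1020 -0.9380 0.4330

o_n = [1.5038, -0.1884, 1.3423]
J₁: ẑ×o_n = [0.1884, 1.5038, -0.0000], ω = ẑ
J2: z=[0.6947, 0.7193, 0.0000] o=[0.1439, -0.1389, 0.4600] → [0.6347, -0.6129, -1.0126, 0.6947, 0.7193, 0.0000]
J3: z=[0.7123, -0.6879, -0.1392] o=[0.5313, 0.1681, 0.9254] → [-0.3364, -0.4323, 0.4150, 0.7123, -0.6879, -0.1392]
J4: z=[0.7123, -0.6879, -0.1392] o=[0.6499, 0.3033, 0.8642] → [-0.3973, -0.4594, 0.2371, 0.7123, -0.6879, -0.1392]
J5: z=[0.7123, -0.6879, -0.1392] o=[1.0236, -0.2296, 1.3155] → [-0.0127, -0.0859, 0.3597, 0.7123, -0.6879, -0.1392]
q̇ = J⁺·V = [0.2300, -0.7360, -0.1020, -0.9380, 0.4330]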